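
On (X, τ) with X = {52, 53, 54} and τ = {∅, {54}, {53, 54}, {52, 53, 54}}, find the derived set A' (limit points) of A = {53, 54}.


A' = {52, 53}

For each x ∈ X, list the open sets U ∈ τ with x ∈ U, then check whether U ∩ (A ∖ {x}) ≠ ∅ for every such U.
  x = 52: opens ∋ x are {52, 53, 54}; each meets A ∖ {52}, so x IS a limit point.
  x = 53: opens ∋ x are {53, 54}, {52, 53, 54}; each meets A ∖ {53}, so x IS a limit point.
  x = 54: open {54} ∋ x has {54} ∩ (A ∖ {54}) = ∅, so x is NOT a limit point.
Collecting: A' = {52, 53}.


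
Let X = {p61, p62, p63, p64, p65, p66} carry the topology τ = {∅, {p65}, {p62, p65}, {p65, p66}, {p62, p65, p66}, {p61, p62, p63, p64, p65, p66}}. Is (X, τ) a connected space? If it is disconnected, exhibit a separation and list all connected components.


(X, τ) is connected.

Find clopen sets (U ∈ τ with X ∖ U ∈ τ):
  U = ∅, X ∖ U = {p61, p62, p63, p64, p65, p66} — both open, so U is clopen.
  U = {p61, p62, p63, p64, p65, p66}, X ∖ U = ∅ — both open, so U is clopen.
Only trivial clopens (∅ and X) exist, so (X, τ) is connected.
Compute connected components by grouping points that agree on all clopens:
  component: {p61, p62, p63, p64, p65, p66}


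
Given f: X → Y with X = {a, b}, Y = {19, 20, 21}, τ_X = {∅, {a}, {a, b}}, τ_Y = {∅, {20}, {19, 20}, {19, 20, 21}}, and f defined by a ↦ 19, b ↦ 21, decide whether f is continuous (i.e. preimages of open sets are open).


f IS continuous.

Compute f^{-1}(U) for each U ∈ τ_Y:
  U = ∅: f^{-1}(U) = ∅ ∈ τ_X ✓.
  U = {20}: f^{-1}(U) = ∅ ∈ τ_X ✓.
  U = {19, 20}: f^{-1}(U) = {a} ∈ τ_X ✓.
  U = {19, 20, 21}: f^{-1}(U) = {a, b} ∈ τ_X ✓.
Every preimage lies in τ_X, so f IS continuous.


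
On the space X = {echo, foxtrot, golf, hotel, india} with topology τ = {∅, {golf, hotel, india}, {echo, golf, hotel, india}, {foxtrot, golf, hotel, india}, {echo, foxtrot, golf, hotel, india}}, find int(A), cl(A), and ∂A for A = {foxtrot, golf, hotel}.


int(A) = ∅, cl(A) = {echo, foxtrot, golf, hotel, india}, ∂A = {echo, foxtrot, golf, hotel, india}.

Closed sets in (X, τ) are complements of opens:
  closed(X, τ) = {∅, {echo}, {foxtrot}, {echo, foxtrot}, {echo, foxtrot, golf, hotel, india}}.
int(A) = ⋃ {U ∈ τ : U ⊆ A}. Opens contained in A: ∅.
Taking the union of these: int(A) = ∅.
cl(A) = ⋂ {C closed : A ⊆ C}. Closed sets containing A: {echo, foxtrot, golf, hotel, india}.
Intersecting these: cl(A) = {echo, foxtrot, golf, hotel, india}.
∂A = cl(A) ∖ int(A) = {echo, foxtrot, golf, hotel, india} ∖ ∅ = {echo, foxtrot, golf, hotel, india}.


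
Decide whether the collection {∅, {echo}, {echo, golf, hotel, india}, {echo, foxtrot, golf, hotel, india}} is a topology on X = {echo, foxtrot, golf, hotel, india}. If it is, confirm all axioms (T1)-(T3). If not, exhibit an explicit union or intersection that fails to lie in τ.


τ IS a topology on X.

Axiom (T1): ∅ ∈ τ? Yes; X ∈ τ? Yes.
Axiom (T2/T3): check pairwise unions and intersections of members of τ.
All pairwise intersections and unions checked — each lies in τ. Therefore τ satisfies (T1), (T2), (T3): it IS a topology on X.


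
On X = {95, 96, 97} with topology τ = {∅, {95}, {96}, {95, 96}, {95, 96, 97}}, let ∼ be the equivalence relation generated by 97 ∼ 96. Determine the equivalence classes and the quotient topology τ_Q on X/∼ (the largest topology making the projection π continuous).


X/∼ = {[95], [96=97]}; |τ_Q| = 3.

Equivalence classes: [95], [96=97].
Quotient map π: X → X/∼ sends 95 ↦ [95], 96 ↦ [96=97], 97 ↦ [96=97].
For each subset V ⊆ X/∼, compute π^{-1}(V) ⊆ X and check whether π^{-1}(V) ∈ τ. V is open in τ_Q iff π^{-1}(V) ∈ τ.
  V = {}: π^{-1}(V) = ∅ ∈ τ ✓.
  V = {[95]}: π^{-1}(V) = {95} ∈ τ ✓.
  V = {[96=97]}: π^{-1}(V) = {96, 97} ∉ τ ✗.
  V = {[95], [96=97]}: π^{-1}(V) = {95, 96, 97} ∈ τ ✓.
Open sets in the quotient: τ_Q = {{}, {[95]}, {[95], [96=97]}} (3 elements).


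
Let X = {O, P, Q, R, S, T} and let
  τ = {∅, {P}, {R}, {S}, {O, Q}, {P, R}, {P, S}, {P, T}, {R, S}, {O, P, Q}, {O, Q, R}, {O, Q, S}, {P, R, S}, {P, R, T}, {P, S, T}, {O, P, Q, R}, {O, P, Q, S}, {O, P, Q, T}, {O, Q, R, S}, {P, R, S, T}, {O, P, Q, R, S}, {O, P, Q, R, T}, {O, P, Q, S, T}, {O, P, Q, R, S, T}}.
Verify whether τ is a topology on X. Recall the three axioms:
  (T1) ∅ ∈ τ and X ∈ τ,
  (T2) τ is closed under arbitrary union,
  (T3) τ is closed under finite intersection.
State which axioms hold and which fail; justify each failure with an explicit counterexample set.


τ IS a topology on X.

Axiom (T1): ∅ ∈ τ? Yes; X ∈ τ? Yes.
Axiom (T2/T3): check pairwise unions and intersections of members of τ.
All pairwise intersections and unions checked — each lies in τ. Therefore τ satisfies (T1), (T2), (T3): it IS a topology on X.


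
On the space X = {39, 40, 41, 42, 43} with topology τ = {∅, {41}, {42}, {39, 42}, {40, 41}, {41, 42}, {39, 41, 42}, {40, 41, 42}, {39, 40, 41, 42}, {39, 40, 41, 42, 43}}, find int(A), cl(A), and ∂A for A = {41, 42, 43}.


int(A) = {41, 42}, cl(A) = {39, 40, 41, 42, 43}, ∂A = {39, 40, 43}.

Closed sets in (X, τ) are complements of opens:
  closed(X, τ) = {∅, {43}, {39, 43}, {40, 43}, {39, 40, 43}, {39, 42, 43}, {40, 41, 43}, {39, 40, 41, 43}, {39, 40, 42, 43}, {39, 40, 41, 42, 43}}.
int(A) = ⋃ {U ∈ τ : U ⊆ A}. Opens contained in A: ∅, {41}, {42}, {41, 42}.
Taking the union of these: int(A) = {41, 42}.
cl(A) = ⋂ {C closed : A ⊆ C}. Closed sets containing A: {39, 40, 41, 42, 43}.
Intersecting these: cl(A) = {39, 40, 41, 42, 43}.
∂A = cl(A) ∖ int(A) = {39, 40, 41, 42, 43} ∖ {41, 42} = {39, 40, 43}.


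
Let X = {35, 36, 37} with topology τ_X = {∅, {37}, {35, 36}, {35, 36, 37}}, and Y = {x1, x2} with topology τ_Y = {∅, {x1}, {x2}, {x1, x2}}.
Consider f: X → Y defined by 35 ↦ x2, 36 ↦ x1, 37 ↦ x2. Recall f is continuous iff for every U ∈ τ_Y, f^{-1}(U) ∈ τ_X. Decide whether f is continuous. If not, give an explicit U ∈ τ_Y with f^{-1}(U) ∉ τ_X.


f is NOT continuous.

Compute f^{-1}(U) for each U ∈ τ_Y:
  U = ∅: f^{-1}(U) = ∅ ∈ τ_X ✓.
  U = {x1}: f^{-1}(U) = {36} ∉ τ_X ✗.
  U = {x2}: f^{-1}(U) = {35, 37} ∉ τ_X ✗.
  U = {x1, x2}: f^{-1}(U) = {35, 36, 37} ∈ τ_X ✓.
Found U = {x1} with f^{-1}(U) = {36} not in τ_X. Therefore f is NOT continuous.


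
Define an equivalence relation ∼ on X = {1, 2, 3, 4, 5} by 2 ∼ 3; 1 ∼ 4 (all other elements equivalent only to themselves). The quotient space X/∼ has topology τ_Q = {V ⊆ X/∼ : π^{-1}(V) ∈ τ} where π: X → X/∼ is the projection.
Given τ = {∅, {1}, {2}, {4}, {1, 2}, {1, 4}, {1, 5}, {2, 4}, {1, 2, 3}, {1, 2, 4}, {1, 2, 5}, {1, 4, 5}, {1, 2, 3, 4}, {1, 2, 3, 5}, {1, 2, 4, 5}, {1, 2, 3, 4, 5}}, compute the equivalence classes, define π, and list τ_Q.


X/∼ = {[1=4], [2=3], [5]}; |τ_Q| = 5.

Equivalence classes: [1=4], [2=3], [5].
Quotient map π: X → X/∼ sends 1 ↦ [1=4], 2 ↦ [2=3], 3 ↦ [2=3], 4 ↦ [1=4], 5 ↦ [5].
For each subset V ⊆ X/∼, compute π^{-1}(V) ⊆ X and check whether π^{-1}(V) ∈ τ. V is open in τ_Q iff π^{-1}(V) ∈ τ.
  V = {}: π^{-1}(V) = ∅ ∈ τ ✓.
  V = {[1=4]}: π^{-1}(V) = {1, 4} ∈ τ ✓.
  V = {[2=3]}: π^{-1}(V) = {2, 3} ∉ τ ✗.
  V = {[1=4], [2=3]}: π^{-1}(V) = {1, 2, 3, 4} ∈ τ ✓.
  V = {[5]}: π^{-1}(V) = {5} ∉ τ ✗.
  V = {[1=4], [5]}: π^{-1}(V) = {1, 4, 5} ∈ τ ✓.
  V = {[2=3], [5]}: π^{-1}(V) = {2, 3, 5} ∉ τ ✗.
  V = {[1=4], [2=3], [5]}: π^{-1}(V) = {1, 2, 3, 4, 5} ∈ τ ✓.
Open sets in the quotient: τ_Q = {{}, {[1=4]}, {[1=4], [2=3]}, {[1=4], [5]}, {[1=4], [2=3], [5]}} (5 elements).


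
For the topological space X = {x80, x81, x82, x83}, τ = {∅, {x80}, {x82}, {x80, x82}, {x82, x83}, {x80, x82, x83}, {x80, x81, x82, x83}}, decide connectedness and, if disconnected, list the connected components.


(X, τ) is connected.

Find clopen sets (U ∈ τ with X ∖ U ∈ τ):
  U = ∅, X ∖ U = {x80, x81, x82, x83} — both open, so U is clopen.
  U = {x80, x81, x82, x83}, X ∖ U = ∅ — both open, so U is clopen.
Only trivial clopens (∅ and X) exist, so (X, τ) is connected.
Compute connected components by grouping points that agree on all clopens:
  component: {x80, x81, x82, x83}


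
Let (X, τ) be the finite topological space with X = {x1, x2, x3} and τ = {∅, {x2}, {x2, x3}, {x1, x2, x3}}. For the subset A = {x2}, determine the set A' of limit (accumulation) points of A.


A' = {x1, x3}

For each x ∈ X, list the open sets U ∈ τ with x ∈ U, then check whether U ∩ (A ∖ {x}) ≠ ∅ for every such U.
  x = x1: opens ∋ x are {x1, x2, x3}; each meets A ∖ {x1}, so x IS a limit point.
  x = x2: open {x2} ∋ x has {x2} ∩ (A ∖ {x2}) = ∅, so x is NOT a limit point.
  x = x3: opens ∋ x are {x2, x3}, {x1, x2, x3}; each meets A ∖ {x3}, so x IS a limit point.
Collecting: A' = {x1, x3}.


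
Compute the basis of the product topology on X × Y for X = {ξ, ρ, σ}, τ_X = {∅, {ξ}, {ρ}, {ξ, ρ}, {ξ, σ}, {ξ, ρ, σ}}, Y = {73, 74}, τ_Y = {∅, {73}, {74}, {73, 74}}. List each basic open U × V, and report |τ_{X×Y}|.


Basis B = {∅ × ∅, {ξ} × {73}, {ξ} × {74}, {ρ} × {73}, {ρ} × {74}, {ξ} × {73, 74}, {ξ, ρ} × {73}, {ξ, σ} × {73}, {ξ, ρ} × {74}, {ξ, σ} × {74}, {ρ} × {73, 74}, {ξ, ρ, σ} × {73}, {ξ, ρ, σ} × {74}, {ξ, ρ} × {73, 74}, {ξ, σ} × {73, 74}, {ξ, ρ, σ} × {73, 74}}; |τ_{X×Y}| = 36.

Enumerate products U × V with U ∈ τ_X, V ∈ τ_Y (deduplicated):
  ∅ × ∅ = {} (∅)
  {ξ} × {73} = {(ξ,73)}
  {ξ} × {74} = {(ξ,74)}
  {ρ} × {73} = {(ρ,73)}
  {ρ} × {74} = {(ρ,74)}
  {ξ} × {73, 74} = {(ξ,73), (ξ,74)}
  {ξ, ρ} × {73} = {(ξ,73), (ρ,73)}
  {ξ, σ} × {73} = {(ξ,73), (σ,73)}
  {ξ, ρ} × {74} = {(ξ,74), (ρ,74)}
  {ξ, σ} × {74} = {(ξ,74), (σ,74)}
  {ρ} × {73, 74} = {(ρ,73), (ρ,74)}
  {ξ, ρ, σ} × {73} = {(ξ,73), (ρ,73), (σ,73)}
  {ξ, ρ, σ} × {74} = {(ξ,74), (ρ,74), (σ,74)}
  {ξ, ρ} × {73, 74} = {(ξ,73), (ξ,74), (ρ,73), (ρ,74)}
  {ξ, σ} × {73, 74} = {(ξ,73), (ξ,74), (σ,73), (σ,74)}
  {ξ, ρ, σ} × {73, 74} = {(ξ,73), (ξ,74), (ρ,73), (ρ,74), (σ,73), (σ,74)}
These 16 distinct sets form the basis B.
Close under arbitrary unions to get τ_{X×Y}; counting gives |τ_{X×Y}| = 36.


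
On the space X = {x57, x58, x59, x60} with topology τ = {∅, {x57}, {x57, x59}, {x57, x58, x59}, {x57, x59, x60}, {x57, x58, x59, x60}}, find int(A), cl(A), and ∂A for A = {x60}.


int(A) = ∅, cl(A) = {x60}, ∂A = {x60}.

Closed sets in (X, τ) are complements of opens:
  closed(X, τ) = {∅, {x58}, {x60}, {x58, x60}, {x58, x59, x60}, {x57, x58, x59, x60}}.
int(A) = ⋃ {U ∈ τ : U ⊆ A}. Opens contained in A: ∅.
Taking the union of these: int(A) = ∅.
cl(A) = ⋂ {C closed : A ⊆ C}. Closed sets containing A: {x60}, {x58, x60}, {x58, x59, x60}, {x57, x58, x59, x60}.
Intersecting these: cl(A) = {x60}.
∂A = cl(A) ∖ int(A) = {x60} ∖ ∅ = {x60}.


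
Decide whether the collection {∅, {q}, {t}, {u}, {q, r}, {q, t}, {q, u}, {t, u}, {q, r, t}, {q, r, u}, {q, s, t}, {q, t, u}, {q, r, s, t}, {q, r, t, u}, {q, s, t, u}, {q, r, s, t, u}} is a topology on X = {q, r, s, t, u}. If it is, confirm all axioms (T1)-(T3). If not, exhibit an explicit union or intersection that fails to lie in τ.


τ IS a topology on X.

Axiom (T1): ∅ ∈ τ? Yes; X ∈ τ? Yes.
Axiom (T2/T3): check pairwise unions and intersections of members of τ.
All pairwise intersections and unions checked — each lies in τ. Therefore τ satisfies (T1), (T2), (T3): it IS a topology on X.


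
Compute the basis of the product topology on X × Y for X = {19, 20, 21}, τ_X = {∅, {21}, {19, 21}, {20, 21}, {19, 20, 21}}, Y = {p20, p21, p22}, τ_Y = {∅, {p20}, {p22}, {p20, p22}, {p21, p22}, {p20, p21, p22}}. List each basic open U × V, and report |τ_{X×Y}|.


Basis B = {∅ × ∅, {21} × {p20}, {21} × {p22}, {19, 21} × {p20}, {19, 21} × {p22}, {20, 21} × {p20}, {20, 21} × {p22}, {21} × {p20, p22}, {21} × {p21, p22}, {19, 20, 21} × {p20}, {19, 20, 21} × {p22}, {21} × {p20, p21, p22}, {19, 21} × {p20, p22}, {19, 21} × {p21, p22}, {20, 21} × {p20, p22}, {20, 21} × {p21, p22}, {19, 21} × {p20, p21, p22}, {19, 20, 21} × {p20, p22}, {19, 20, 21} × {p21, p22}, {20, 21} × {p20, p21, p22}, {19, 20, 21} × {p20, p21, p22}}; |τ_{X×Y}| = 70.

Enumerate products U × V with U ∈ τ_X, V ∈ τ_Y (deduplicated):
  ∅ × ∅ = {} (∅)
  {21} × {p20} = {(21,p20)}
  {21} × {p22} = {(21,p22)}
  {19, 21} × {p20} = {(19,p20), (21,p20)}
  {19, 21} × {p22} = {(19,p22), (21,p22)}
  {20, 21} × {p20} = {(20,p20), (21,p20)}
  {20, 21} × {p22} = {(20,p22), (21,p22)}
  {21} × {p20, p22} = {(21,p20), (21,p22)}
  {21} × {p21, p22} = {(21,p21), (21,p22)}
  {19, 20, 21} × {p20} = {(19,p20), (20,p20), (21,p20)}
  {19, 20, 21} × {p22} = {(19,p22), (20,p22), (21,p22)}
  {21} × {p20, p21, p22} = {(21,p20), (21,p21), (21,p22)}
  {19, 21} × {p20, p22} = {(19,p20), (19,p22), (21,p20), (21,p22)}
  {19, 21} × {p21, p22} = {(19,p21), (19,p22), (21,p21), (21,p22)}
  {20, 21} × {p20, p22} = {(20,p20), (20,p22), (21,p20), (21,p22)}
  {20, 21} × {p21, p22} = {(20,p21), (20,p22), (21,p21), (21,p22)}
  {19, 21} × {p20, p21, p22} = {(19,p20), (19,p21), (19,p22), (21,p20), (21,p21), (21,p22)}
  {19, 20, 21} × {p20, p22} = {(19,p20), (19,p22), (20,p20), (20,p22), (21,p20), (21,p22)}
  {19, 20, 21} × {p21, p22} = {(19,p21), (19,p22), (20,p21), (20,p22), (21,p21), (21,p22)}
  {20, 21} × {p20, p21, p22} = {(20,p20), (20,p21), (20,p22), (21,p20), (21,p21), (21,p22)}
  {19, 20, 21} × {p20, p21, p22} = {(19,p20), (19,p21), (19,p22), (20,p20), (20,p21), (20,p22), (21,p20), (21,p21), (21,p22)}
These 21 distinct sets form the basis B.
Close under arbitrary unions to get τ_{X×Y}; counting gives |τ_{X×Y}| = 70.


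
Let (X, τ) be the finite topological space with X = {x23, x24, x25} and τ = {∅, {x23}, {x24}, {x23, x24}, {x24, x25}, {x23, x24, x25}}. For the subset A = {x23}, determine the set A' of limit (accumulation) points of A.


A' = ∅

For each x ∈ X, list the open sets U ∈ τ with x ∈ U, then check whether U ∩ (A ∖ {x}) ≠ ∅ for every such U.
  x = x23: open {x23} ∋ x has {x23} ∩ (A ∖ {x23}) = ∅, so x is NOT a limit point.
  x = x24: open {x24} ∋ x has {x24} ∩ (A ∖ {x24}) = ∅, so x is NOT a limit point.
  x = x25: open {x24, x25} ∋ x has {x24, x25} ∩ (A ∖ {x25}) = ∅, so x is NOT a limit point.
Collecting: A' = ∅.


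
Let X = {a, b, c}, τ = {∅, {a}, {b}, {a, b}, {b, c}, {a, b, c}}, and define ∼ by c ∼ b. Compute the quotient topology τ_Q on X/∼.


X/∼ = {[a], [b=c]}; |τ_Q| = 4.

Equivalence classes: [a], [b=c].
Quotient map π: X → X/∼ sends a ↦ [a], b ↦ [b=c], c ↦ [b=c].
For each subset V ⊆ X/∼, compute π^{-1}(V) ⊆ X and check whether π^{-1}(V) ∈ τ. V is open in τ_Q iff π^{-1}(V) ∈ τ.
  V = {}: π^{-1}(V) = ∅ ∈ τ ✓.
  V = {[a]}: π^{-1}(V) = {a} ∈ τ ✓.
  V = {[b=c]}: π^{-1}(V) = {b, c} ∈ τ ✓.
  V = {[a], [b=c]}: π^{-1}(V) = {a, b, c} ∈ τ ✓.
Open sets in the quotient: τ_Q = {{}, {[a]}, {[b=c]}, {[a], [b=c]}} (4 elements).


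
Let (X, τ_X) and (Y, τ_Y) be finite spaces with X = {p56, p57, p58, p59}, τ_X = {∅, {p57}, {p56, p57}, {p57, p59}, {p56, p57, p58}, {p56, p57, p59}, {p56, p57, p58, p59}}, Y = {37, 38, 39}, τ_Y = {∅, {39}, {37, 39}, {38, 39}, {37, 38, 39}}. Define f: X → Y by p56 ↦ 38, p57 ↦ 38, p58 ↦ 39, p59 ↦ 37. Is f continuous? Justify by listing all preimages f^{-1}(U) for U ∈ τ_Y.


f is NOT continuous.

Compute f^{-1}(U) for each U ∈ τ_Y:
  U = ∅: f^{-1}(U) = ∅ ∈ τ_X ✓.
  U = {39}: f^{-1}(U) = {p58} ∉ τ_X ✗.
  U = {37, 39}: f^{-1}(U) = {p58, p59} ∉ τ_X ✗.
  U = {38, 39}: f^{-1}(U) = {p56, p57, p58} ∈ τ_X ✓.
  U = {37, 38, 39}: f^{-1}(U) = {p56, p57, p58, p59} ∈ τ_X ✓.
Found U = {39} with f^{-1}(U) = {p58} not in τ_X. Therefore f is NOT continuous.


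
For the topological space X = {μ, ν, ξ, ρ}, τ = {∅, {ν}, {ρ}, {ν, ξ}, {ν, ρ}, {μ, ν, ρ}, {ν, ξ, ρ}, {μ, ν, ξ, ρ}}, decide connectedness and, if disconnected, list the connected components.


(X, τ) is connected.

Find clopen sets (U ∈ τ with X ∖ U ∈ τ):
  U = ∅, X ∖ U = {μ, ν, ξ, ρ} — both open, so U is clopen.
  U = {μ, ν, ξ, ρ}, X ∖ U = ∅ — both open, so U is clopen.
Only trivial clopens (∅ and X) exist, so (X, τ) is connected.
Compute connected components by grouping points that agree on all clopens:
  component: {μ, ν, ξ, ρ}


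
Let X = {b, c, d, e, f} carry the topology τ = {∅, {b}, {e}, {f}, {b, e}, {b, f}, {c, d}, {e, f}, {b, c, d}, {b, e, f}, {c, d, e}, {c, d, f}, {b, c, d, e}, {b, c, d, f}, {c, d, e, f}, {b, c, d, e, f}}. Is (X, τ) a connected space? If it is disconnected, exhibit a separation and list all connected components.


(X, τ) is disconnected; components = [{b}, {e}, {f}, {c, d}].

Find clopen sets (U ∈ τ with X ∖ U ∈ τ):
  U = ∅, X ∖ U = {b, c, d, e, f} — both open, so U is clopen.
  U = {b}, X ∖ U = {c, d, e, f} — both open, so U is clopen.
  U = {e}, X ∖ U = {b, c, d, f} — both open, so U is clopen.
  U = {f}, X ∖ U = {b, c, d, e} — both open, so U is clopen.
  U = {b, e}, X ∖ U = {c, d, f} — both open, so U is clopen.
  U = {b, f}, X ∖ U = {c, d, e} — both open, so U is clopen.
  U = {c, d}, X ∖ U = {b, e, f} — both open, so U is clopen.
  U = {e, f}, X ∖ U = {b, c, d} — both open, so U is clopen.
  U = {b, c, d}, X ∖ U = {e, f} — both open, so U is clopen.
  U = {b, e, f}, X ∖ U = {c, d} — both open, so U is clopen.
  U = {c, d, e}, X ∖ U = {b, f} — both open, so U is clopen.
  U = {c, d, f}, X ∖ U = {b, e} — both open, so U is clopen.
  U = {b, c, d, e}, X ∖ U = {f} — both open, so U is clopen.
  U = {b, c, d, f}, X ∖ U = {e} — both open, so U is clopen.
  U = {c, d, e, f}, X ∖ U = {b} — both open, so U is clopen.
  U = {b, c, d, e, f}, X ∖ U = ∅ — both open, so U is clopen.
Nontrivial clopen(s) exist: e.g. {c, d}. So (X, τ) is disconnected.
Compute connected components by grouping points that agree on all clopens:
  component: {b}
  component: {e}
  component: {f}
  component: {c, d}


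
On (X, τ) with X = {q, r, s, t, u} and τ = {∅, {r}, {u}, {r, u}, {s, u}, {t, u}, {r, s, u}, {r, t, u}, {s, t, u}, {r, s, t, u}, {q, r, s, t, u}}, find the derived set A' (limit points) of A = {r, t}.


A' = {q}

For each x ∈ X, list the open sets U ∈ τ with x ∈ U, then check whether U ∩ (A ∖ {x}) ≠ ∅ for every such U.
  x = q: opens ∋ x are {q, r, s, t, u}; each meets A ∖ {q}, so x IS a limit point.
  x = r: open {r} ∋ x has {r} ∩ (A ∖ {r}) = ∅, so x is NOT a limit point.
  x = s: open {s, u} ∋ x has {s, u} ∩ (A ∖ {s}) = ∅, so x is NOT a limit point.
  x = t: open {t, u} ∋ x has {t, u} ∩ (A ∖ {t}) = ∅, so x is NOT a limit point.
  x = u: open {u} ∋ x has {u} ∩ (A ∖ {u}) = ∅, so x is NOT a limit point.
Collecting: A' = {q}.


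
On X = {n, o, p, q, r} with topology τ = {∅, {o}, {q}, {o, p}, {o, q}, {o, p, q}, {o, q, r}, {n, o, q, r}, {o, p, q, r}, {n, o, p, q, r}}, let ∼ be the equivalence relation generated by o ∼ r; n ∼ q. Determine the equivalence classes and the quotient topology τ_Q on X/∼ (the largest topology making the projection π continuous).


X/∼ = {[n=q], [o=r], [p]}; |τ_Q| = 3.

Equivalence classes: [n=q], [o=r], [p].
Quotient map π: X → X/∼ sends n ↦ [n=q], o ↦ [o=r], p ↦ [p], q ↦ [n=q], r ↦ [o=r].
For each subset V ⊆ X/∼, compute π^{-1}(V) ⊆ X and check whether π^{-1}(V) ∈ τ. V is open in τ_Q iff π^{-1}(V) ∈ τ.
  V = {}: π^{-1}(V) = ∅ ∈ τ ✓.
  V = {[n=q]}: π^{-1}(V) = {n, q} ∉ τ ✗.
  V = {[o=r]}: π^{-1}(V) = {o, r} ∉ τ ✗.
  V = {[n=q], [o=r]}: π^{-1}(V) = {n, o, q, r} ∈ τ ✓.
  V = {[p]}: π^{-1}(V) = {p} ∉ τ ✗.
  V = {[n=q], [p]}: π^{-1}(V) = {n, p, q} ∉ τ ✗.
  V = {[o=r], [p]}: π^{-1}(V) = {o, p, r} ∉ τ ✗.
  V = {[n=q], [o=r], [p]}: π^{-1}(V) = {n, o, p, q, r} ∈ τ ✓.
Open sets in the quotient: τ_Q = {{}, {[n=q], [o=r]}, {[n=q], [o=r], [p]}} (3 elements).


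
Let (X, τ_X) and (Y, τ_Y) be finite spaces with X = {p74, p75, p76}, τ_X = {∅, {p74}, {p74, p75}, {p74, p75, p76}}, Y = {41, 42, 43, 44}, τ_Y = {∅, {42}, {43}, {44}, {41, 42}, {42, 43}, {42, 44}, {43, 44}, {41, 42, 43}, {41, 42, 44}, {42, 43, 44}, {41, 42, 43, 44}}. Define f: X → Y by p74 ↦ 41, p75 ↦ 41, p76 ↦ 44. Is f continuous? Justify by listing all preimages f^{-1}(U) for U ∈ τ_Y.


f is NOT continuous.

Compute f^{-1}(U) for each U ∈ τ_Y:
  U = ∅: f^{-1}(U) = ∅ ∈ τ_X ✓.
  U = {42}: f^{-1}(U) = ∅ ∈ τ_X ✓.
  U = {43}: f^{-1}(U) = ∅ ∈ τ_X ✓.
  U = {44}: f^{-1}(U) = {p76} ∉ τ_X ✗.
  U = {41, 42}: f^{-1}(U) = {p74, p75} ∈ τ_X ✓.
  U = {42, 43}: f^{-1}(U) = ∅ ∈ τ_X ✓.
  U = {42, 44}: f^{-1}(U) = {p76} ∉ τ_X ✗.
  U = {43, 44}: f^{-1}(U) = {p76} ∉ τ_X ✗.
  U = {41, 42, 43}: f^{-1}(U) = {p74, p75} ∈ τ_X ✓.
  U = {41, 42, 44}: f^{-1}(U) = {p74, p75, p76} ∈ τ_X ✓.
  U = {42, 43, 44}: f^{-1}(U) = {p76} ∉ τ_X ✗.
  U = {41, 42, 43, 44}: f^{-1}(U) = {p74, p75, p76} ∈ τ_X ✓.
Found U = {44} with f^{-1}(U) = {p76} not in τ_X. Therefore f is NOT continuous.


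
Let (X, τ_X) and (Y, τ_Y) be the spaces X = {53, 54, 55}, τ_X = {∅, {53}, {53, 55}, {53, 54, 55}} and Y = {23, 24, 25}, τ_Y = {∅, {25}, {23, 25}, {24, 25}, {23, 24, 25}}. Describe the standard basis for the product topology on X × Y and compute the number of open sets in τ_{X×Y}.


Basis B = {∅ × ∅, {53} × {25}, {53} × {23, 25}, {53} × {24, 25}, {53, 55} × {25}, {53} × {23, 24, 25}, {53, 54, 55} × {25}, {53, 55} × {23, 25}, {53, 55} × {24, 25}, {53, 55} × {23, 24, 25}, {53, 54, 55} × {23, 25}, {53, 54, 55} × {24, 25}, {53, 54, 55} × {23, 24, 25}}; |τ_{X×Y}| = 30.

Enumerate products U × V with U ∈ τ_X, V ∈ τ_Y (deduplicated):
  ∅ × ∅ = {} (∅)
  {53} × {25} = {(53,25)}
  {53} × {23, 25} = {(53,23), (53,25)}
  {53} × {24, 25} = {(53,24), (53,25)}
  {53, 55} × {25} = {(53,25), (55,25)}
  {53} × {23, 24, 25} = {(53,23), (53,24), (53,25)}
  {53, 54, 55} × {25} = {(53,25), (54,25), (55,25)}
  {53, 55} × {23, 25} = {(53,23), (53,25), (55,23), (55,25)}
  {53, 55} × {24, 25} = {(53,24), (53,25), (55,24), (55,25)}
  {53, 55} × {23, 24, 25} = {(53,23), (53,24), (53,25), (55,23), (55,24), (55,25)}
  {53, 54, 55} × {23, 25} = {(53,23), (53,25), (54,23), (54,25), (55,23), (55,25)}
  {53, 54, 55} × {24, 25} = {(53,24), (53,25), (54,24), (54,25), (55,24), (55,25)}
  {53, 54, 55} × {23, 24, 25} = {(53,23), (53,24), (53,25), (54,23), (54,24), (54,25), (55,23), (55,24), (55,25)}
These 13 distinct sets form the basis B.
Close under arbitrary unions to get τ_{X×Y}; counting gives |τ_{X×Y}| = 30.


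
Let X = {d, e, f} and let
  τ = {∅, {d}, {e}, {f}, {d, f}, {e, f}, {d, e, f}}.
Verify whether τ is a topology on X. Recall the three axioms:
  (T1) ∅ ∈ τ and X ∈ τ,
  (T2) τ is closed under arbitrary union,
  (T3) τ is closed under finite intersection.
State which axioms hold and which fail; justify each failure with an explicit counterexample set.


τ is NOT a topology on X.

Axiom (T1): ∅ ∈ τ? Yes; X ∈ τ? Yes.
Axiom (T2/T3): check pairwise unions and intersections of members of τ.
Counterexample for (T2): {d} ∪ {e} = {d, e} ∉ τ. Therefore τ is NOT a topology.


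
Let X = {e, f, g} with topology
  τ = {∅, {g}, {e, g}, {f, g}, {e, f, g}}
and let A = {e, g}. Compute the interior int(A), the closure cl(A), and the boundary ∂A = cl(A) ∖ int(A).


int(A) = {e, g}, cl(A) = {e, f, g}, ∂A = {f}.

Closed sets in (X, τ) are complements of opens:
  closed(X, τ) = {∅, {e}, {f}, {e, f}, {e, f, g}}.
int(A) = ⋃ {U ∈ τ : U ⊆ A}. Opens contained in A: ∅, {g}, {e, g}.
Taking the union of these: int(A) = {e, g}.
cl(A) = ⋂ {C closed : A ⊆ C}. Closed sets containing A: {e, f, g}.
Intersecting these: cl(A) = {e, f, g}.
∂A = cl(A) ∖ int(A) = {e, f, g} ∖ {e, g} = {f}.


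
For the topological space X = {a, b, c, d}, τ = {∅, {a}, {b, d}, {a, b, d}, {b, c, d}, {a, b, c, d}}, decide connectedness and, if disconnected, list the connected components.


(X, τ) is disconnected; components = [{a}, {b, c, d}].

Find clopen sets (U ∈ τ with X ∖ U ∈ τ):
  U = ∅, X ∖ U = {a, b, c, d} — both open, so U is clopen.
  U = {a}, X ∖ U = {b, c, d} — both open, so U is clopen.
  U = {b, c, d}, X ∖ U = {a} — both open, so U is clopen.
  U = {a, b, c, d}, X ∖ U = ∅ — both open, so U is clopen.
Nontrivial clopen(s) exist: e.g. {b, c, d}. So (X, τ) is disconnected.
Compute connected components by grouping points that agree on all clopens:
  component: {a}
  component: {b, c, d}


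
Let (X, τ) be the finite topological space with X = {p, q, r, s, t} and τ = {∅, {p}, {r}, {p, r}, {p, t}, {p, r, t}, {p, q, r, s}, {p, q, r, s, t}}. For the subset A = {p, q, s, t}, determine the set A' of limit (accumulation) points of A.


A' = {q, s, t}

For each x ∈ X, list the open sets U ∈ τ with x ∈ U, then check whether U ∩ (A ∖ {x}) ≠ ∅ for every such U.
  x = p: open {p} ∋ x has {p} ∩ (A ∖ {p}) = ∅, so x is NOT a limit point.
  x = q: opens ∋ x are {p, q, r, s}, {p, q, r, s, t}; each meets A ∖ {q}, so x IS a limit point.
  x = r: open {r} ∋ x has {r} ∩ (A ∖ {r}) = ∅, so x is NOT a limit point.
  x = s: opens ∋ x are {p, q, r, s}, {p, q, r, s, t}; each meets A ∖ {s}, so x IS a limit point.
  x = t: opens ∋ x are {p, t}, {p, r, t}, {p, q, r, s, t}; each meets A ∖ {t}, so x IS a limit point.
Collecting: A' = {q, s, t}.


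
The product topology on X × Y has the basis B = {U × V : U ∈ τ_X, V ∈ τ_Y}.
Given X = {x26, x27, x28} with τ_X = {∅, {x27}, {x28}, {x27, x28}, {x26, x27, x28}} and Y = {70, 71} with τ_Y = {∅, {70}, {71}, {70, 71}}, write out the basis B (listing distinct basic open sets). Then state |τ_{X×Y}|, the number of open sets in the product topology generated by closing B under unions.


Basis B = {∅ × ∅, {x27} × {70}, {x27} × {71}, {x28} × {70}, {x28} × {71}, {x27} × {70, 71}, {x27, x28} × {70}, {x27, x28} × {71}, {x28} × {70, 71}, {x26, x27, x28} × {70}, {x26, x27, x28} × {71}, {x27, x28} × {70, 71}, {x26, x27, x28} × {70, 71}}; |τ_{X×Y}| = 25.

Enumerate products U × V with U ∈ τ_X, V ∈ τ_Y (deduplicated):
  ∅ × ∅ = {} (∅)
  {x27} × {70} = {(x27,70)}
  {x27} × {71} = {(x27,71)}
  {x28} × {70} = {(x28,70)}
  {x28} × {71} = {(x28,71)}
  {x27} × {70, 71} = {(x27,70), (x27,71)}
  {x27, x28} × {70} = {(x27,70), (x28,70)}
  {x27, x28} × {71} = {(x27,71), (x28,71)}
  {x28} × {70, 71} = {(x28,70), (x28,71)}
  {x26, x27, x28} × {70} = {(x26,70), (x27,70), (x28,70)}
  {x26, x27, x28} × {71} = {(x26,71), (x27,71), (x28,71)}
  {x27, x28} × {70, 71} = {(x27,70), (x27,71), (x28,70), (x28,71)}
  {x26, x27, x28} × {70, 71} = {(x26,70), (x26,71), (x27,70), (x27,71), (x28,70), (x28,71)}
These 13 distinct sets form the basis B.
Close under arbitrary unions to get τ_{X×Y}; counting gives |τ_{X×Y}| = 25.


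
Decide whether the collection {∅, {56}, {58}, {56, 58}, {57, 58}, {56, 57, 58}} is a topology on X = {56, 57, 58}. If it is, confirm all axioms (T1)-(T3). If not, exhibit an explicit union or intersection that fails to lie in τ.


τ IS a topology on X.

Axiom (T1): ∅ ∈ τ? Yes; X ∈ τ? Yes.
Axiom (T2/T3): check pairwise unions and intersections of members of τ.
All pairwise intersections and unions checked — each lies in τ. Therefore τ satisfies (T1), (T2), (T3): it IS a topology on X.


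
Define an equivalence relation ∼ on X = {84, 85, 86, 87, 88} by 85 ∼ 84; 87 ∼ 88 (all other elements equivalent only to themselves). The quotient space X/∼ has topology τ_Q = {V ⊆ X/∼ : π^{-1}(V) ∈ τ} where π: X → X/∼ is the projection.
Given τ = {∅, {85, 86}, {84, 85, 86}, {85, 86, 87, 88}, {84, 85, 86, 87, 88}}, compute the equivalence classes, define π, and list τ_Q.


X/∼ = {[84=85], [86], [87=88]}; |τ_Q| = 3.

Equivalence classes: [84=85], [86], [87=88].
Quotient map π: X → X/∼ sends 84 ↦ [84=85], 85 ↦ [84=85], 86 ↦ [86], 87 ↦ [87=88], 88 ↦ [87=88].
For each subset V ⊆ X/∼, compute π^{-1}(V) ⊆ X and check whether π^{-1}(V) ∈ τ. V is open in τ_Q iff π^{-1}(V) ∈ τ.
  V = {}: π^{-1}(V) = ∅ ∈ τ ✓.
  V = {[84=85]}: π^{-1}(V) = {84, 85} ∉ τ ✗.
  V = {[86]}: π^{-1}(V) = {86} ∉ τ ✗.
  V = {[84=85], [86]}: π^{-1}(V) = {84, 85, 86} ∈ τ ✓.
  V = {[87=88]}: π^{-1}(V) = {87, 88} ∉ τ ✗.
  V = {[84=85], [87=88]}: π^{-1}(V) = {84, 85, 87, 88} ∉ τ ✗.
  V = {[86], [87=88]}: π^{-1}(V) = {86, 87, 88} ∉ τ ✗.
  V = {[84=85], [86], [87=88]}: π^{-1}(V) = {84, 85, 86, 87, 88} ∈ τ ✓.
Open sets in the quotient: τ_Q = {{}, {[84=85], [86]}, {[84=85], [86], [87=88]}} (3 elements).


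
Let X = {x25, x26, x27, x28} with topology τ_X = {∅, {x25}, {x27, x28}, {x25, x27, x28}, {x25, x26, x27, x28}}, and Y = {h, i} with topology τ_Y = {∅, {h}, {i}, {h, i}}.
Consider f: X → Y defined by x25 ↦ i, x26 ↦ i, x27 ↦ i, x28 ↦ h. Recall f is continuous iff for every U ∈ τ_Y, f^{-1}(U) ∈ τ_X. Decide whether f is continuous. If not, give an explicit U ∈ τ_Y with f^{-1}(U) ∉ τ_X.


f is NOT continuous.

Compute f^{-1}(U) for each U ∈ τ_Y:
  U = ∅: f^{-1}(U) = ∅ ∈ τ_X ✓.
  U = {h}: f^{-1}(U) = {x28} ∉ τ_X ✗.
  U = {i}: f^{-1}(U) = {x25, x26, x27} ∉ τ_X ✗.
  U = {h, i}: f^{-1}(U) = {x25, x26, x27, x28} ∈ τ_X ✓.
Found U = {h} with f^{-1}(U) = {x28} not in τ_X. Therefore f is NOT continuous.


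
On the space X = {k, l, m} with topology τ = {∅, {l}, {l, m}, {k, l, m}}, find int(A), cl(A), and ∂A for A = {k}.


int(A) = ∅, cl(A) = {k}, ∂A = {k}.

Closed sets in (X, τ) are complements of opens:
  closed(X, τ) = {∅, {k}, {k, m}, {k, l, m}}.
int(A) = ⋃ {U ∈ τ : U ⊆ A}. Opens contained in A: ∅.
Taking the union of these: int(A) = ∅.
cl(A) = ⋂ {C closed : A ⊆ C}. Closed sets containing A: {k}, {k, m}, {k, l, m}.
Intersecting these: cl(A) = {k}.
∂A = cl(A) ∖ int(A) = {k} ∖ ∅ = {k}.


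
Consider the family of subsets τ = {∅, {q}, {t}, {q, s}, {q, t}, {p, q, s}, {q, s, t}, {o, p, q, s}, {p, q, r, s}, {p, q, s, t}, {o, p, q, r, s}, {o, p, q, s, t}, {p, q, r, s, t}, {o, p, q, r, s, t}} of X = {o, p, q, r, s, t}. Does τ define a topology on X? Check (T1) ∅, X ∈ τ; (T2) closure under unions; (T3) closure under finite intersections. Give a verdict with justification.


τ IS a topology on X.

Axiom (T1): ∅ ∈ τ? Yes; X ∈ τ? Yes.
Axiom (T2/T3): check pairwise unions and intersections of members of τ.
All pairwise intersections and unions checked — each lies in τ. Therefore τ satisfies (T1), (T2), (T3): it IS a topology on X.


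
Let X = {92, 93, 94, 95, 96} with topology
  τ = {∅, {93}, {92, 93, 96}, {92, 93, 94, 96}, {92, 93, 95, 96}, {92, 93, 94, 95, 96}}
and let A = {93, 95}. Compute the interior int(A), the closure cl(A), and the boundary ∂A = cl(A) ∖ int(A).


int(A) = {93}, cl(A) = {92, 93, 94, 95, 96}, ∂A = {92, 94, 95, 96}.

Closed sets in (X, τ) are complements of opens:
  closed(X, τ) = {∅, {94}, {95}, {94, 95}, {92, 94, 95, 96}, {92, 93, 94, 95, 96}}.
int(A) = ⋃ {U ∈ τ : U ⊆ A}. Opens contained in A: ∅, {93}.
Taking the union of these: int(A) = {93}.
cl(A) = ⋂ {C closed : A ⊆ C}. Closed sets containing A: {92, 93, 94, 95, 96}.
Intersecting these: cl(A) = {92, 93, 94, 95, 96}.
∂A = cl(A) ∖ int(A) = {92, 93, 94, 95, 96} ∖ {93} = {92, 94, 95, 96}.


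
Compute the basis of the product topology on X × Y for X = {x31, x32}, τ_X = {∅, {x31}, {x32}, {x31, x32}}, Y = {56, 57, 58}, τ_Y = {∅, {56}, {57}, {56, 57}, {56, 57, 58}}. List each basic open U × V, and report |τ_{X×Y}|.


Basis B = {∅ × ∅, {x31} × {56}, {x31} × {57}, {x32} × {56}, {x32} × {57}, {x31} × {56, 57}, {x31, x32} × {56}, {x31, x32} × {57}, {x32} × {56, 57}, {x31} × {56, 57, 58}, {x32} × {56, 57, 58}, {x31, x32} × {56, 57}, {x31, x32} × {56, 57, 58}}; |τ_{X×Y}| = 25.

Enumerate products U × V with U ∈ τ_X, V ∈ τ_Y (deduplicated):
  ∅ × ∅ = {} (∅)
  {x31} × {56} = {(x31,56)}
  {x31} × {57} = {(x31,57)}
  {x32} × {56} = {(x32,56)}
  {x32} × {57} = {(x32,57)}
  {x31} × {56, 57} = {(x31,56), (x31,57)}
  {x31, x32} × {56} = {(x31,56), (x32,56)}
  {x31, x32} × {57} = {(x31,57), (x32,57)}
  {x32} × {56, 57} = {(x32,56), (x32,57)}
  {x31} × {56, 57, 58} = {(x31,56), (x31,57), (x31,58)}
  {x32} × {56, 57, 58} = {(x32,56), (x32,57), (x32,58)}
  {x31, x32} × {56, 57} = {(x31,56), (x31,57), (x32,56), (x32,57)}
  {x31, x32} × {56, 57, 58} = {(x31,56), (x31,57), (x31,58), (x32,56), (x32,57), (x32,58)}
These 13 distinct sets form the basis B.
Close under arbitrary unions to get τ_{X×Y}; counting gives |τ_{X×Y}| = 25.


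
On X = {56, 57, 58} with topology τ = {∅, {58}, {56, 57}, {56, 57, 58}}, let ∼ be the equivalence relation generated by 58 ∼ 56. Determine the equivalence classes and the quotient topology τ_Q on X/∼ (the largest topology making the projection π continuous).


X/∼ = {[56=58], [57]}; |τ_Q| = 2.

Equivalence classes: [56=58], [57].
Quotient map π: X → X/∼ sends 56 ↦ [56=58], 57 ↦ [57], 58 ↦ [56=58].
For each subset V ⊆ X/∼, compute π^{-1}(V) ⊆ X and check whether π^{-1}(V) ∈ τ. V is open in τ_Q iff π^{-1}(V) ∈ τ.
  V = {}: π^{-1}(V) = ∅ ∈ τ ✓.
  V = {[56=58]}: π^{-1}(V) = {56, 58} ∉ τ ✗.
  V = {[57]}: π^{-1}(V) = {57} ∉ τ ✗.
  V = {[56=58], [57]}: π^{-1}(V) = {56, 57, 58} ∈ τ ✓.
Open sets in the quotient: τ_Q = {{}, {[56=58], [57]}} (2 elements).


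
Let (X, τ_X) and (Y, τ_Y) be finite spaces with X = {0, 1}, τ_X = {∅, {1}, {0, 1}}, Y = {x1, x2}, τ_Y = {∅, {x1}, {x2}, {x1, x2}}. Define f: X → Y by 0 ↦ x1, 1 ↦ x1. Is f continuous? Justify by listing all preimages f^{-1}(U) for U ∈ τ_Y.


f IS continuous.

Compute f^{-1}(U) for each U ∈ τ_Y:
  U = ∅: f^{-1}(U) = ∅ ∈ τ_X ✓.
  U = {x1}: f^{-1}(U) = {0, 1} ∈ τ_X ✓.
  U = {x2}: f^{-1}(U) = ∅ ∈ τ_X ✓.
  U = {x1, x2}: f^{-1}(U) = {0, 1} ∈ τ_X ✓.
Every preimage lies in τ_X, so f IS continuous.


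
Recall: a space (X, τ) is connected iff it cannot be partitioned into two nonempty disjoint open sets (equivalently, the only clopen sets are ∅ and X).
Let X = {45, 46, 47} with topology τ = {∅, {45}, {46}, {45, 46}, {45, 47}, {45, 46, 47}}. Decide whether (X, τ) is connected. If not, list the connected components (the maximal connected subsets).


(X, τ) is disconnected; components = [{46}, {45, 47}].

Find clopen sets (U ∈ τ with X ∖ U ∈ τ):
  U = ∅, X ∖ U = {45, 46, 47} — both open, so U is clopen.
  U = {46}, X ∖ U = {45, 47} — both open, so U is clopen.
  U = {45, 47}, X ∖ U = {46} — both open, so U is clopen.
  U = {45, 46, 47}, X ∖ U = ∅ — both open, so U is clopen.
Nontrivial clopen(s) exist: e.g. {45, 47}. So (X, τ) is disconnected.
Compute connected components by grouping points that agree on all clopens:
  component: {46}
  component: {45, 47}


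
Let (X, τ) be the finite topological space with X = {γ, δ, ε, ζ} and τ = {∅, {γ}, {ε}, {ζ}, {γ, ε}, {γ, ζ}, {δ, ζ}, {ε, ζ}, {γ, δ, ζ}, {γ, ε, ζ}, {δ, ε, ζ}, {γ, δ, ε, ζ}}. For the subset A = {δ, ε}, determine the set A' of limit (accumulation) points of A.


A' = ∅

For each x ∈ X, list the open sets U ∈ τ with x ∈ U, then check whether U ∩ (A ∖ {x}) ≠ ∅ for every such U.
  x = γ: open {γ} ∋ x has {γ} ∩ (A ∖ {γ}) = ∅, so x is NOT a limit point.
  x = δ: open {δ, ζ} ∋ x has {δ, ζ} ∩ (A ∖ {δ}) = ∅, so x is NOT a limit point.
  x = ε: open {ε} ∋ x has {ε} ∩ (A ∖ {ε}) = ∅, so x is NOT a limit point.
  x = ζ: open {ζ} ∋ x has {ζ} ∩ (A ∖ {ζ}) = ∅, so x is NOT a limit point.
Collecting: A' = ∅.


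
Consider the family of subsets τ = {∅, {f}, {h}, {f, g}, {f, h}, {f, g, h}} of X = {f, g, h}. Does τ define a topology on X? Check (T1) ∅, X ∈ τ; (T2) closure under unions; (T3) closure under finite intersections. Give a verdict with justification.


τ IS a topology on X.

Axiom (T1): ∅ ∈ τ? Yes; X ∈ τ? Yes.
Axiom (T2/T3): check pairwise unions and intersections of members of τ.
All pairwise intersections and unions checked — each lies in τ. Therefore τ satisfies (T1), (T2), (T3): it IS a topology on X.


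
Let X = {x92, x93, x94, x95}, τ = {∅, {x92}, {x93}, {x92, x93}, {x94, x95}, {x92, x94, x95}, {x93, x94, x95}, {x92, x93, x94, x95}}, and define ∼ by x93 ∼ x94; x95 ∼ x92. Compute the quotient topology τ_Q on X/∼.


X/∼ = {[x92=x95], [x93=x94]}; |τ_Q| = 2.

Equivalence classes: [x92=x95], [x93=x94].
Quotient map π: X → X/∼ sends x92 ↦ [x92=x95], x93 ↦ [x93=x94], x94 ↦ [x93=x94], x95 ↦ [x92=x95].
For each subset V ⊆ X/∼, compute π^{-1}(V) ⊆ X and check whether π^{-1}(V) ∈ τ. V is open in τ_Q iff π^{-1}(V) ∈ τ.
  V = {}: π^{-1}(V) = ∅ ∈ τ ✓.
  V = {[x92=x95]}: π^{-1}(V) = {x92, x95} ∉ τ ✗.
  V = {[x93=x94]}: π^{-1}(V) = {x93, x94} ∉ τ ✗.
  V = {[x92=x95], [x93=x94]}: π^{-1}(V) = {x92, x93, x94, x95} ∈ τ ✓.
Open sets in the quotient: τ_Q = {{}, {[x92=x95], [x93=x94]}} (2 elements).


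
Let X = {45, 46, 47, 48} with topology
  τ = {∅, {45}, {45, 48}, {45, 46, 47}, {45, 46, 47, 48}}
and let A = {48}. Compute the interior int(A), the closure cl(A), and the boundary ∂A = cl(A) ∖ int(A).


int(A) = ∅, cl(A) = {48}, ∂A = {48}.

Closed sets in (X, τ) are complements of opens:
  closed(X, τ) = {∅, {48}, {46, 47}, {46, 47, 48}, {45, 46, 47, 48}}.
int(A) = ⋃ {U ∈ τ : U ⊆ A}. Opens contained in A: ∅.
Taking the union of these: int(A) = ∅.
cl(A) = ⋂ {C closed : A ⊆ C}. Closed sets containing A: {48}, {46, 47, 48}, {45, 46, 47, 48}.
Intersecting these: cl(A) = {48}.
∂A = cl(A) ∖ int(A) = {48} ∖ ∅ = {48}.


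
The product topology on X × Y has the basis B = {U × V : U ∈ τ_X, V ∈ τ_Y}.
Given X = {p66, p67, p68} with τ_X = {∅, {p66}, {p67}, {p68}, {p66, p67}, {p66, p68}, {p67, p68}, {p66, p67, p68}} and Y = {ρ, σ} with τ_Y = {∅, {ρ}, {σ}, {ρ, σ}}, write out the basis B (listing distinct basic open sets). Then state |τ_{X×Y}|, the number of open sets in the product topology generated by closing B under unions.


Basis B = {∅ × ∅, {p66} × {ρ}, {p66} × {σ}, {p67} × {ρ}, {p67} × {σ}, {p68} × {ρ}, {p68} × {σ}, {p66} × {ρ, σ}, {p66, p67} × {ρ}, {p66, p68} × {ρ}, {p66, p67} × {σ}, {p66, p68} × {σ}, {p67} × {ρ, σ}, {p67, p68} × {ρ}, {p67, p68} × {σ}, {p68} × {ρ, σ}, {p66, p67, p68} × {ρ}, {p66, p67, p68} × {σ}, {p66, p67} × {ρ, σ}, {p66, p68} × {ρ, σ}, {p67, p68} × {ρ, σ}, {p66, p67, p68} × {ρ, σ}}; |τ_{X×Y}| = 64.

Enumerate products U × V with U ∈ τ_X, V ∈ τ_Y (deduplicated):
  ∅ × ∅ = {} (∅)
  {p66} × {ρ} = {(p66,ρ)}
  {p66} × {σ} = {(p66,σ)}
  {p67} × {ρ} = {(p67,ρ)}
  {p67} × {σ} = {(p67,σ)}
  {p68} × {ρ} = {(p68,ρ)}
  {p68} × {σ} = {(p68,σ)}
  {p66} × {ρ, σ} = {(p66,ρ), (p66,σ)}
  {p66, p67} × {ρ} = {(p66,ρ), (p67,ρ)}
  {p66, p68} × {ρ} = {(p66,ρ), (p68,ρ)}
  {p66, p67} × {σ} = {(p66,σ), (p67,σ)}
  {p66, p68} × {σ} = {(p66,σ), (p68,σ)}
  {p67} × {ρ, σ} = {(p67,ρ), (p67,σ)}
  {p67, p68} × {ρ} = {(p67,ρ), (p68,ρ)}
  {p67, p68} × {σ} = {(p67,σ), (p68,σ)}
  {p68} × {ρ, σ} = {(p68,ρ), (p68,σ)}
  {p66, p67, p68} × {ρ} = {(p66,ρ), (p67,ρ), (p68,ρ)}
  {p66, p67, p68} × {σ} = {(p66,σ), (p67,σ), (p68,σ)}
  {p66, p67} × {ρ, σ} = {(p66,ρ), (p66,σ), (p67,ρ), (p67,σ)}
  {p66, p68} × {ρ, σ} = {(p66,ρ), (p66,σ), (p68,ρ), (p68,σ)}
  {p67, p68} × {ρ, σ} = {(p67,ρ), (p67,σ), (p68,ρ), (p68,σ)}
  {p66, p67, p68} × {ρ, σ} = {(p66,ρ), (p66,σ), (p67,ρ), (p67,σ), (p68,ρ), (p68,σ)}
These 22 distinct sets form the basis B.
Close under arbitrary unions to get τ_{X×Y}; counting gives |τ_{X×Y}| = 64.
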